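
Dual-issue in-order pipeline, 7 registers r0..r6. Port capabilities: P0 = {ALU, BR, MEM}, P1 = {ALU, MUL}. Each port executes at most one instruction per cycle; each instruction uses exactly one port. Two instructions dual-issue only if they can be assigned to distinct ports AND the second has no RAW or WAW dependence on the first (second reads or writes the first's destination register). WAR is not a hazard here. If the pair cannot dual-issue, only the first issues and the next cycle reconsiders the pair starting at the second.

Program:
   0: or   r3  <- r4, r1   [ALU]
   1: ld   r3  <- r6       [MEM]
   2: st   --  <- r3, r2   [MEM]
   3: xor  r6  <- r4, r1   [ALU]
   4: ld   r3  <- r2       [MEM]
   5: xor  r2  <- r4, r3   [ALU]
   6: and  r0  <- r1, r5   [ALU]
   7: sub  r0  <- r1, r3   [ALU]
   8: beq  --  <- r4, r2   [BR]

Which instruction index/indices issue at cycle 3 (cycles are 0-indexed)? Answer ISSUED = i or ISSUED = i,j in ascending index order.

c0: i0 or  WAW r3
c1: i1 ld  no-port MEM/MEM
c2: i2&i3 st;xor  dual
c3: i4 ld  RAW r3
c4: i5&i6 xor;and  dual
c5: i7&i8 sub;beq  dual

ISSUED = 4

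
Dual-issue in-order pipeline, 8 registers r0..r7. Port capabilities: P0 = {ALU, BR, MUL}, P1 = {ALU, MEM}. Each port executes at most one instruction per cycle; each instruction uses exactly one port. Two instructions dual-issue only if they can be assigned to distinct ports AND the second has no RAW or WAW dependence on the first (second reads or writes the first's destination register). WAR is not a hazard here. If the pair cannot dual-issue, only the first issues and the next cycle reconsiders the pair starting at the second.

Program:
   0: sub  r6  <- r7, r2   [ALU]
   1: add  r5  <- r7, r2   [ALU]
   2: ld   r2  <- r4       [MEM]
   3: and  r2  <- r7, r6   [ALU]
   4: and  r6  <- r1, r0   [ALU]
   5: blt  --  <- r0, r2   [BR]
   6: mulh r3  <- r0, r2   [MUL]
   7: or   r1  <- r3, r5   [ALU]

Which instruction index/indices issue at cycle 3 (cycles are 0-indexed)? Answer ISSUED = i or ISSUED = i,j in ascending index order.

0. sub.ALU+add.ALU @i0,i1  | pair
1. ld.MEM @i2  | WAW r2
2. and.ALU+and.ALU @i3,i4  | pair
3. blt.BR @i5  | no-port BR/MUL
4. mulh.MUL @i6  | RAW r3
5. or.ALU @i7  | tail

ISSUED = 5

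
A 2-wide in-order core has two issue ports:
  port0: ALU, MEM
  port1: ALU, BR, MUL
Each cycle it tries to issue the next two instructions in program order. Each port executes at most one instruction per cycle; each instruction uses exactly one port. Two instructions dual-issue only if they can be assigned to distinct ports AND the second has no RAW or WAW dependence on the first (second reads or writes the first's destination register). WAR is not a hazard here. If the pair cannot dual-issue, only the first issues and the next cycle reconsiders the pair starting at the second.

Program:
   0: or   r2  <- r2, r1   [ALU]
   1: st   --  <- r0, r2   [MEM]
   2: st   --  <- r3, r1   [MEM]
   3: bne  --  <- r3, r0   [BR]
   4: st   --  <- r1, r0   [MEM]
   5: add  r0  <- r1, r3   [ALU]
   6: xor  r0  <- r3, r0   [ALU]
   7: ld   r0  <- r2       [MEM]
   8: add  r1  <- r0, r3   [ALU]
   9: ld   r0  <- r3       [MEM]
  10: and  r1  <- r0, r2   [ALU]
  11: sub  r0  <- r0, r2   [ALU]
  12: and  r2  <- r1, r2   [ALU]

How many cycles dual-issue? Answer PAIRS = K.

PAIRS = 4

#0 head=0: or i0 RAW r2
#1 head=1: st i1 no-port MEM/MEM
#2 head=2: st;bne i2&i3 2-wide
#3 head=4: st;add i4&i5 2-wide
#4 head=6: xor i6 WAW r0
#5 head=7: ld i7 RAW r0
#6 head=8: add;ld i8&i9 2-wide
#7 head=10: and;sub i10&i11 2-wide
#8 head=12: and i12 tail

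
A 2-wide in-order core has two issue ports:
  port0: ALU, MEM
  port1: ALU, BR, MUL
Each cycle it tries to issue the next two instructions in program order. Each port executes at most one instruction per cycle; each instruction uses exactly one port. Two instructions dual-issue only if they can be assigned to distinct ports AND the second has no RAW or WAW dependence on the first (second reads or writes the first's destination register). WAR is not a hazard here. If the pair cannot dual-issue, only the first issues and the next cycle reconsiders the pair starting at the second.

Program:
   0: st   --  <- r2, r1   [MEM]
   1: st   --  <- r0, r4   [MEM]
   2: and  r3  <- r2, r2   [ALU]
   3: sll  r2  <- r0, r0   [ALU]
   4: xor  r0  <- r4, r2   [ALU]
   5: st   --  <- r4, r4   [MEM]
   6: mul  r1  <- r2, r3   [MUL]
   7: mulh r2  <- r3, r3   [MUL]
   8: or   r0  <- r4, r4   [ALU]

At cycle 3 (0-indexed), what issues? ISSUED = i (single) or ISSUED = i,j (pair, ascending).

#0 head=0: st i0 no-port MEM/MEM
#1 head=1: st/and i1+i2 dual
#2 head=3: sll i3 RAW r2
#3 head=4: xor/st i4+i5 dual
#4 head=6: mul i6 no-port MUL/MUL
#5 head=7: mulh/or i7+i8 dual

ISSUED = 4,5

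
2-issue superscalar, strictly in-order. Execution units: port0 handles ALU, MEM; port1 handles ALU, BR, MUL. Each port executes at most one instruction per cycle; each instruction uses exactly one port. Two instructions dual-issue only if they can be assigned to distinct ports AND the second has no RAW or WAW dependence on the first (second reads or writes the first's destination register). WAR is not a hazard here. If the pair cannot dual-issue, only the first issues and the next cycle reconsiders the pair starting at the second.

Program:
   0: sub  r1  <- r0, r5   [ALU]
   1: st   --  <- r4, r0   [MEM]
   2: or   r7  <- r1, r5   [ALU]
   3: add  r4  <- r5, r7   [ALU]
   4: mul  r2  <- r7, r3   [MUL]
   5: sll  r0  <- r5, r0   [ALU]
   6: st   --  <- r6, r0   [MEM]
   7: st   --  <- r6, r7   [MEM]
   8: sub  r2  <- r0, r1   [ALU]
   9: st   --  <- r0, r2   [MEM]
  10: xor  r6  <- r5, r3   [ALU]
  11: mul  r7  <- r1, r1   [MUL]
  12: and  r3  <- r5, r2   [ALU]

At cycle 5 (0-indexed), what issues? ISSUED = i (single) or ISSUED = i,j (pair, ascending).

0. sub.ALU/st.MEM @i0,i1  | dual
1. or.ALU @i2  | RAW r7
2. add.ALU/mul.MUL @i3,i4  | dual
3. sll.ALU @i5  | RAW r0
4. st.MEM @i6  | no-port MEM/MEM
5. st.MEM/sub.ALU @i7,i8  | dual
6. st.MEM/xor.ALU @i9,i10  | dual
7. mul.MUL/and.ALU @i11,i12  | dual

ISSUED = 7,8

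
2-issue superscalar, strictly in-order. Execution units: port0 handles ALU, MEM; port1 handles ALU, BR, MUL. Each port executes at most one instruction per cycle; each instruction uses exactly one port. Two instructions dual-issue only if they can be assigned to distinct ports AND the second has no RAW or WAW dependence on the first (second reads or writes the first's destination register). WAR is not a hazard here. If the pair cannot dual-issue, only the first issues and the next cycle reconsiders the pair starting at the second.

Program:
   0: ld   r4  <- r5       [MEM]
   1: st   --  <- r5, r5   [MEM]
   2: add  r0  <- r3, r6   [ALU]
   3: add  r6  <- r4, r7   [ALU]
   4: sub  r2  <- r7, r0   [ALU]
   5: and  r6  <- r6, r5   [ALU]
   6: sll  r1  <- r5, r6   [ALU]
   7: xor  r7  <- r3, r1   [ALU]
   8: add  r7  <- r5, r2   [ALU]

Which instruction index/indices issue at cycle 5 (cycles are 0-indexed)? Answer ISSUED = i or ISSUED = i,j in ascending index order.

ISSUED = 7

0. ld @i0  | no-port MEM/MEM
1. st/add @i1/i2  | dual
2. add/sub @i3/i4  | dual
3. and @i5  | RAW r6
4. sll @i6  | RAW r1
5. xor @i7  | WAW r7
6. add @i8  | tail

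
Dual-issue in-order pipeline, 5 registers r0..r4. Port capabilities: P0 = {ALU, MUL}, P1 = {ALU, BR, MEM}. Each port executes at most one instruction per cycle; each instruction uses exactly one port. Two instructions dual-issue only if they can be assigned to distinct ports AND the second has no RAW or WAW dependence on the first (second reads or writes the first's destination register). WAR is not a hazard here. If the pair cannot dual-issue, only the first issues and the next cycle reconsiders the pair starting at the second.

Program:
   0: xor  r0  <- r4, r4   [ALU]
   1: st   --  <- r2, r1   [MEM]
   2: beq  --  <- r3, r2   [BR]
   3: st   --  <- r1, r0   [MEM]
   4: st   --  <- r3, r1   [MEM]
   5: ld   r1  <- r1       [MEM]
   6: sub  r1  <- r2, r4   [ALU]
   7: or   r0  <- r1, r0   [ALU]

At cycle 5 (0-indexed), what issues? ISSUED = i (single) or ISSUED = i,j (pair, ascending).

t=0 i0,i1:xor;st ; 2-wide
t=1 i2:beq ; no-port BR/MEM
t=2 i3:st ; no-port MEM/MEM
t=3 i4:st ; no-port MEM/MEM
t=4 i5:ld ; WAW r1
t=5 i6:sub ; RAW r1
t=6 i7:or ; tail

ISSUED = 6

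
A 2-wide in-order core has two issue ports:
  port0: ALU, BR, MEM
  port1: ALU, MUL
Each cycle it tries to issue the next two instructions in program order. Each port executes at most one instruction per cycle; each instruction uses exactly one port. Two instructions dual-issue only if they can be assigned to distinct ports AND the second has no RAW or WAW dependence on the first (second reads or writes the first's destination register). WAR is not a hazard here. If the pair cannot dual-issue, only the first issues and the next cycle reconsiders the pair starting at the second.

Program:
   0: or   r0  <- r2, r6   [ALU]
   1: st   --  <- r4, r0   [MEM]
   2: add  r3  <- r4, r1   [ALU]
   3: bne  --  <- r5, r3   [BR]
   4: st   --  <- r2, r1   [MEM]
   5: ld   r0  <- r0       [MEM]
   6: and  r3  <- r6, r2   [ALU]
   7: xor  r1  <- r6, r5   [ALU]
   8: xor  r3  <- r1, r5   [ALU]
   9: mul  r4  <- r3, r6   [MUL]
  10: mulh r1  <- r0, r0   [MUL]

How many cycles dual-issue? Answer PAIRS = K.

[0] i0  or  -- RAW r0
[1] i1+i2  st/add  -- dual
[2] i3  bne  -- no-port BR/MEM
[3] i4  st  -- no-port MEM/MEM
[4] i5+i6  ld/and  -- dual
[5] i7  xor  -- RAW r1
[6] i8  xor  -- RAW r3
[7] i9  mul  -- no-port MUL/MUL
[8] i10  mulh  -- tail

PAIRS = 2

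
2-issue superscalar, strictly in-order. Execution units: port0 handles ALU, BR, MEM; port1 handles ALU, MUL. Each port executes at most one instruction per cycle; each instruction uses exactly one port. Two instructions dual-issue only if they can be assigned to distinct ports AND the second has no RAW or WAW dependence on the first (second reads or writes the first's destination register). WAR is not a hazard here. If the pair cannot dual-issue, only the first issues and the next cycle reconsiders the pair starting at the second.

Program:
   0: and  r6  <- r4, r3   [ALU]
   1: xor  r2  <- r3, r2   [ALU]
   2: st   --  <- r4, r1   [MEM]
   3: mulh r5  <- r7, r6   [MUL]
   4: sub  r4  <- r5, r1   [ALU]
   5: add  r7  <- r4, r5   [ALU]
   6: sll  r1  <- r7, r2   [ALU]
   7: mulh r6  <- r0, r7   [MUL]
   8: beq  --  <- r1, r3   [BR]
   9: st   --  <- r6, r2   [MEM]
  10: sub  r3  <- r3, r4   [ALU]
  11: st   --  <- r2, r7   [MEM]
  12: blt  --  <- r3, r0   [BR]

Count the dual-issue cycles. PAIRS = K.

PAIRS = 4

#0 head=0: and.ALU/xor.ALU i0,i1 2-wide
#1 head=2: st.MEM/mulh.MUL i2,i3 2-wide
#2 head=4: sub.ALU i4 RAW r4
#3 head=5: add.ALU i5 RAW r7
#4 head=6: sll.ALU/mulh.MUL i6,i7 2-wide
#5 head=8: beq.BR i8 no-port BR/MEM
#6 head=9: st.MEM/sub.ALU i9,i10 2-wide
#7 head=11: st.MEM i11 no-port MEM/BR
#8 head=12: blt.BR i12 tail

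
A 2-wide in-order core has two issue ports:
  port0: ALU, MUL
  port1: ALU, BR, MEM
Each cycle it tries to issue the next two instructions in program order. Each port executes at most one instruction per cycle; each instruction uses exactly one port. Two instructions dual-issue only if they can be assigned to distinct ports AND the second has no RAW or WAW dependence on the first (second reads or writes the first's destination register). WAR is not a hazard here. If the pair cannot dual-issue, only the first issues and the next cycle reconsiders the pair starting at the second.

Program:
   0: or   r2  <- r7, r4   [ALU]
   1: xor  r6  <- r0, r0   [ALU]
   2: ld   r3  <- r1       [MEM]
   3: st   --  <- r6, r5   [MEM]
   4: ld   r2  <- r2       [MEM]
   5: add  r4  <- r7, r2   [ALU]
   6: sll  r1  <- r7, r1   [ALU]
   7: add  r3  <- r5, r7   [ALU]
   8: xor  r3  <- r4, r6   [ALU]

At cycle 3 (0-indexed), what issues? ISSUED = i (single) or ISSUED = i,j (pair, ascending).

ISSUED = 4

t=0 i0/i1:or+xor ; pair
t=1 i2:ld ; no-port MEM/MEM
t=2 i3:st ; no-port MEM/MEM
t=3 i4:ld ; RAW r2
t=4 i5/i6:add+sll ; pair
t=5 i7:add ; WAW r3
t=6 i8:xor ; tail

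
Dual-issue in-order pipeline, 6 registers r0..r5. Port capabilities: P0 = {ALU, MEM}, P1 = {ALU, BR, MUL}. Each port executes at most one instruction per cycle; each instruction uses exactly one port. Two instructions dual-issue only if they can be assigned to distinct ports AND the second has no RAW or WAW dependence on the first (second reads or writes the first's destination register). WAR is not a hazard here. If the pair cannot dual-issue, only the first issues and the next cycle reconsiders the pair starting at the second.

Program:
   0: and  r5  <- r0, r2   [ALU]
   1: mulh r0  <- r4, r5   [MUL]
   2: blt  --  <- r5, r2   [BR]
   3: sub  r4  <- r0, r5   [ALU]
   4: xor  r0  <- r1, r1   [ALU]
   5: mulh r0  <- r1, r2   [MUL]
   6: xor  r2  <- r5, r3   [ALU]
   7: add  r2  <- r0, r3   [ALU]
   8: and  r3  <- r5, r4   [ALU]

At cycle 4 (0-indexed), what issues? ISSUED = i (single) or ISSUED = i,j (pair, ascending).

ISSUED = 5,6

[0] i0  and.ALU  -- RAW r5
[1] i1  mulh.MUL  -- no-port MUL/BR
[2] i2,i3  blt.BR+sub.ALU  -- 2-wide
[3] i4  xor.ALU  -- WAW r0
[4] i5,i6  mulh.MUL+xor.ALU  -- 2-wide
[5] i7,i8  add.ALU+and.ALU  -- 2-wide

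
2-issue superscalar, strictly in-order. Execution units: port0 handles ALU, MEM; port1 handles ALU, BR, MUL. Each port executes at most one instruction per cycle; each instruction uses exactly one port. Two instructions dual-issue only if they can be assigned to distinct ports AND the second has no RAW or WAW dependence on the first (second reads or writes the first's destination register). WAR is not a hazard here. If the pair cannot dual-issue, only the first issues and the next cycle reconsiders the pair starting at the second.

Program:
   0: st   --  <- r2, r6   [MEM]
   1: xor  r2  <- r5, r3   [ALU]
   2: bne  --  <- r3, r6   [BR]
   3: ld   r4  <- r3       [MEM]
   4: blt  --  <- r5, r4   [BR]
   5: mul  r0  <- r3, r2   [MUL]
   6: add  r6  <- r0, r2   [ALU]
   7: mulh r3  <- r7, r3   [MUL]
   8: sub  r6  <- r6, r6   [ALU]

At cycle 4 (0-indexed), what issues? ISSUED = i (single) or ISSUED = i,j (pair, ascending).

ISSUED = 6,7

0. st.MEM/xor.ALU @i0+i1  | dual
1. bne.BR/ld.MEM @i2+i3  | dual
2. blt.BR @i4  | no-port BR/MUL
3. mul.MUL @i5  | RAW r0
4. add.ALU/mulh.MUL @i6+i7  | dual
5. sub.ALU @i8  | tail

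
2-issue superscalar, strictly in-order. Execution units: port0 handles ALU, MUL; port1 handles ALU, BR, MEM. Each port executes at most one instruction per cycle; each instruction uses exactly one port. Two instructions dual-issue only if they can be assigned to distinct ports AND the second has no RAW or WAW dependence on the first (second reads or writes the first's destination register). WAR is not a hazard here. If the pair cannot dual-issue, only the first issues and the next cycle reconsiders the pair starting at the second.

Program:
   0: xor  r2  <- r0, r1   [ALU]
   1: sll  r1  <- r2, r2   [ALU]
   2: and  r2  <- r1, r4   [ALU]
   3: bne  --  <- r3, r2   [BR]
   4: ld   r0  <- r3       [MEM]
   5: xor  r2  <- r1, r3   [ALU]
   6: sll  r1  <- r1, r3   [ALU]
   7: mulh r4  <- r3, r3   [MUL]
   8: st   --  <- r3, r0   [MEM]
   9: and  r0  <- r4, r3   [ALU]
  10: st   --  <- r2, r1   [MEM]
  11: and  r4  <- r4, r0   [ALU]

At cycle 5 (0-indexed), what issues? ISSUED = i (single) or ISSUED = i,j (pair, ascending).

c0: i0 xor.ALU  RAW r2
c1: i1 sll.ALU  RAW r1
c2: i2 and.ALU  RAW r2
c3: i3 bne.BR  no-port BR/MEM
c4: i4,i5 ld.MEM xor.ALU  2-wide
c5: i6,i7 sll.ALU mulh.MUL  2-wide
c6: i8,i9 st.MEM and.ALU  2-wide
c7: i10,i11 st.MEM and.ALU  2-wide

ISSUED = 6,7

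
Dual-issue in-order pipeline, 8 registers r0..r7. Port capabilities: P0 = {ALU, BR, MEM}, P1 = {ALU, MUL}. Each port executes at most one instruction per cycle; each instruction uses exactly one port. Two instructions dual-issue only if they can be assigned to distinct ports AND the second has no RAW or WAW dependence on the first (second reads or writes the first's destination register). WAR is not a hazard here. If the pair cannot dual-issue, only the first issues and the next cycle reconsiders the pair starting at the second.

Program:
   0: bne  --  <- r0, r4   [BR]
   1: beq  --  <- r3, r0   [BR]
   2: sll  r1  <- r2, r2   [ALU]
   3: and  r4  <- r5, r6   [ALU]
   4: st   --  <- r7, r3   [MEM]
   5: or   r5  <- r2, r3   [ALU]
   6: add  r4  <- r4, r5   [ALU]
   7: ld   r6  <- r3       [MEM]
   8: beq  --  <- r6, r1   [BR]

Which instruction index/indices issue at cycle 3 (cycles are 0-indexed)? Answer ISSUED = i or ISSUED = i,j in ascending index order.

ISSUED = 5

c0: i0 bne  no-port BR/BR
c1: i1/i2 beq/sll  2-wide
c2: i3/i4 and/st  2-wide
c3: i5 or  RAW r5
c4: i6/i7 add/ld  2-wide
c5: i8 beq  tail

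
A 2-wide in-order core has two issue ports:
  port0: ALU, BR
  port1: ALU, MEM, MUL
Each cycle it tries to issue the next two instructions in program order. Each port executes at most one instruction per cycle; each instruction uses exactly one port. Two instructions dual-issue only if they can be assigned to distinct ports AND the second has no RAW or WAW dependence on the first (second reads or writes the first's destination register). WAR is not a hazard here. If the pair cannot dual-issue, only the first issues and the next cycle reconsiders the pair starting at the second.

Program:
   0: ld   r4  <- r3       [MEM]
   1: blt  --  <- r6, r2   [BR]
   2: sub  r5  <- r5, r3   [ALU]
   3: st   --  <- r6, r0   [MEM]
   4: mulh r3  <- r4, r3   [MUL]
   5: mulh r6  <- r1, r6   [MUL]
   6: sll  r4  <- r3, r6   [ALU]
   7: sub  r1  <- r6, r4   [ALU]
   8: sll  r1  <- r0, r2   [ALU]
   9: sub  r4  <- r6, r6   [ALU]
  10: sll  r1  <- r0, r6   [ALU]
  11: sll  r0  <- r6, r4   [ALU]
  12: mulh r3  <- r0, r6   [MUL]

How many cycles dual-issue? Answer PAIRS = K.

#0 head=0: ld.MEM blt.BR i0/i1 2-wide
#1 head=2: sub.ALU st.MEM i2/i3 2-wide
#2 head=4: mulh.MUL i4 no-port MUL/MUL
#3 head=5: mulh.MUL i5 RAW r6
#4 head=6: sll.ALU i6 RAW r4
#5 head=7: sub.ALU i7 WAW r1
#6 head=8: sll.ALU sub.ALU i8/i9 2-wide
#7 head=10: sll.ALU sll.ALU i10/i11 2-wide
#8 head=12: mulh.MUL i12 tail

PAIRS = 4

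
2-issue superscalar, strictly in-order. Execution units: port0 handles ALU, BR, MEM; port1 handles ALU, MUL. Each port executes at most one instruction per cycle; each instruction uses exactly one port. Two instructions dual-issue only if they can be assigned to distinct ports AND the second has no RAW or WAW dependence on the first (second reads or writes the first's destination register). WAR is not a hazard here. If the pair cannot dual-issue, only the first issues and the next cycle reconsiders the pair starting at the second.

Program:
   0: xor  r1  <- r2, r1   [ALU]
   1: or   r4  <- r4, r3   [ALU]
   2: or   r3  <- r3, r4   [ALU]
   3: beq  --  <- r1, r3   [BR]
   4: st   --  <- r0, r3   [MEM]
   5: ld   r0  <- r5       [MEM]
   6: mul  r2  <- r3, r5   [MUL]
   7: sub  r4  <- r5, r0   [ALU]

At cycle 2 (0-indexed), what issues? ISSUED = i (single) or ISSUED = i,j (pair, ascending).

t=0 i0+i1:xor.ALU+or.ALU ; dual
t=1 i2:or.ALU ; RAW r3
t=2 i3:beq.BR ; no-port BR/MEM
t=3 i4:st.MEM ; no-port MEM/MEM
t=4 i5+i6:ld.MEM+mul.MUL ; dual
t=5 i7:sub.ALU ; tail

ISSUED = 3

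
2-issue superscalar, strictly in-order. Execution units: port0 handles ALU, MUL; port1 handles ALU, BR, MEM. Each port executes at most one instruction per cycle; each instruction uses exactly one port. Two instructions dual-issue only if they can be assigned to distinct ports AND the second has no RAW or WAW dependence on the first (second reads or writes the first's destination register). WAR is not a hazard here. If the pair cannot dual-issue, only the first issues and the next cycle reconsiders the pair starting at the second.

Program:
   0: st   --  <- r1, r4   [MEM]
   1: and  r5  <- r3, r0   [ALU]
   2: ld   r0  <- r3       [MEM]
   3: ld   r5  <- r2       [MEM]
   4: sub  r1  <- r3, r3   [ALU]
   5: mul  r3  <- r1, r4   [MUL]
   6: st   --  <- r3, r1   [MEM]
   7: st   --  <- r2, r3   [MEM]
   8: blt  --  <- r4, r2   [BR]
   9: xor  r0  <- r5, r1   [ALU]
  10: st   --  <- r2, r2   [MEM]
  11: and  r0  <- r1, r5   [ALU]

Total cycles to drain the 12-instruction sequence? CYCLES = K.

c0: i0/i1 st+and  pair
c1: i2 ld  no-port MEM/MEM
c2: i3/i4 ld+sub  pair
c3: i5 mul  RAW r3
c4: i6 st  no-port MEM/MEM
c5: i7 st  no-port MEM/BR
c6: i8/i9 blt+xor  pair
c7: i10/i11 st+and  pair

CYCLES = 8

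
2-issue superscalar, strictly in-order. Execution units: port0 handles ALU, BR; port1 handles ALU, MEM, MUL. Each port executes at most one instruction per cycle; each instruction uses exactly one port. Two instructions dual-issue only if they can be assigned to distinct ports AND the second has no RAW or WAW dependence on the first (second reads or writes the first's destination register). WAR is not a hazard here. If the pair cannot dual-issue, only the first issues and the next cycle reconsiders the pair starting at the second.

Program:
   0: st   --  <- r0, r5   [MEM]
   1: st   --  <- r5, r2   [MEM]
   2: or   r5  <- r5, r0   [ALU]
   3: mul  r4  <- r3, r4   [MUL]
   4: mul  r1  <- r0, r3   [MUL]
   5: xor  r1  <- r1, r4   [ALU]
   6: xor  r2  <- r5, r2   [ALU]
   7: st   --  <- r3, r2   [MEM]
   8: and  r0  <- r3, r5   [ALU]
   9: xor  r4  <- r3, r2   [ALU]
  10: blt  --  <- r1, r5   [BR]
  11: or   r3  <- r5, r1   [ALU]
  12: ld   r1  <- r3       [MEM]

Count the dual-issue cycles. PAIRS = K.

PAIRS = 4

0. st @i0  | no-port MEM/MEM
1. st/or @i1,i2  | pair
2. mul @i3  | no-port MUL/MUL
3. mul @i4  | RAW+WAW r1
4. xor/xor @i5,i6  | pair
5. st/and @i7,i8  | pair
6. xor/blt @i9,i10  | pair
7. or @i11  | RAW r3
8. ld @i12  | tail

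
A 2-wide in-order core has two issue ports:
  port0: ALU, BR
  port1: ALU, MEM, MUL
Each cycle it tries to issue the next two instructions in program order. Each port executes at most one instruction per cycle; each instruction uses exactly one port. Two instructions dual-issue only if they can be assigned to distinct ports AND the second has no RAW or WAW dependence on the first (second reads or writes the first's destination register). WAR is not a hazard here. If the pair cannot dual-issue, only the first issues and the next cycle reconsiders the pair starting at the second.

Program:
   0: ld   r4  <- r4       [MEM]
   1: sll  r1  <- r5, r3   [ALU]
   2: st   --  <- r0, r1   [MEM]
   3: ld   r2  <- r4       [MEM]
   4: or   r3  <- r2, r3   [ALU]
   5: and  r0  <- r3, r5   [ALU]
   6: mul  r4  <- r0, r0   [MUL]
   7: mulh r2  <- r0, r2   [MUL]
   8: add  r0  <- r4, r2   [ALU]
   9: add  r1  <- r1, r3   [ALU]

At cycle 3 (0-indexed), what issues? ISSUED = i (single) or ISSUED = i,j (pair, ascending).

ISSUED = 4

[0] i0,i1  ld;sll  -- dual
[1] i2  st  -- no-port MEM/MEM
[2] i3  ld  -- RAW r2
[3] i4  or  -- RAW r3
[4] i5  and  -- RAW r0
[5] i6  mul  -- no-port MUL/MUL
[6] i7  mulh  -- RAW r2
[7] i8,i9  add;add  -- dual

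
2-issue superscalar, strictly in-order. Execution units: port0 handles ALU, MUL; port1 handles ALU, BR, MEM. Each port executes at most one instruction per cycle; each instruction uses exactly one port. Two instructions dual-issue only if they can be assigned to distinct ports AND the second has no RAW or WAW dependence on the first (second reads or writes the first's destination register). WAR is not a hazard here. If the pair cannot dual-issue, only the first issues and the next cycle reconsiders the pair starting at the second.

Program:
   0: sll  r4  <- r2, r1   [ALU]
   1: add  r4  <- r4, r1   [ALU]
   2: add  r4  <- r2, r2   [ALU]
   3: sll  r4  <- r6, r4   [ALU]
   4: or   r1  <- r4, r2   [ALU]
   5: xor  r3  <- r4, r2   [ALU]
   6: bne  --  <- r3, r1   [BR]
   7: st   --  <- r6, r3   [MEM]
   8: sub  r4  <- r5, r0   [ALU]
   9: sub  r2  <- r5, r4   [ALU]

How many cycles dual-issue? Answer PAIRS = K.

PAIRS = 2

  cy0 -> i0 (sll) RAW+WAW r4
  cy1 -> i1 (add) WAW r4
  cy2 -> i2 (add) RAW+WAW r4
  cy3 -> i3 (sll) RAW r4
  cy4 -> i4/i5 (or+xor) dual
  cy5 -> i6 (bne) no-port BR/MEM
  cy6 -> i7/i8 (st+sub) dual
  cy7 -> i9 (sub) tail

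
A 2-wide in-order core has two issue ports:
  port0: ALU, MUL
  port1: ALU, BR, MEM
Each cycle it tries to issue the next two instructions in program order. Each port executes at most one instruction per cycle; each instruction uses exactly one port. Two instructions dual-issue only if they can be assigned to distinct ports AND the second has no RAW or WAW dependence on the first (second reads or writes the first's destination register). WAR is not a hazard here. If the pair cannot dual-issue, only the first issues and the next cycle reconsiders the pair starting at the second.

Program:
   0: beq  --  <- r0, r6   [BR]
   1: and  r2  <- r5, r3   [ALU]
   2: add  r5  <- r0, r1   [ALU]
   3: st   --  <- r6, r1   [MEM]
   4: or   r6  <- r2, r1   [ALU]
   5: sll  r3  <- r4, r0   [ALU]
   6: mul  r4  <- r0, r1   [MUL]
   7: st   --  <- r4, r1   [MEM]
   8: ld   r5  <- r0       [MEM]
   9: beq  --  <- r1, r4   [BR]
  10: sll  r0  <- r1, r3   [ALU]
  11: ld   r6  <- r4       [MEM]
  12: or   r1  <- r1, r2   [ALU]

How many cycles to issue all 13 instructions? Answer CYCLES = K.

CYCLES = 8

[0] i0&i1  beq.BR and.ALU  -- dual
[1] i2&i3  add.ALU st.MEM  -- dual
[2] i4&i5  or.ALU sll.ALU  -- dual
[3] i6  mul.MUL  -- RAW r4
[4] i7  st.MEM  -- no-port MEM/MEM
[5] i8  ld.MEM  -- no-port MEM/BR
[6] i9&i10  beq.BR sll.ALU  -- dual
[7] i11&i12  ld.MEM or.ALU  -- dual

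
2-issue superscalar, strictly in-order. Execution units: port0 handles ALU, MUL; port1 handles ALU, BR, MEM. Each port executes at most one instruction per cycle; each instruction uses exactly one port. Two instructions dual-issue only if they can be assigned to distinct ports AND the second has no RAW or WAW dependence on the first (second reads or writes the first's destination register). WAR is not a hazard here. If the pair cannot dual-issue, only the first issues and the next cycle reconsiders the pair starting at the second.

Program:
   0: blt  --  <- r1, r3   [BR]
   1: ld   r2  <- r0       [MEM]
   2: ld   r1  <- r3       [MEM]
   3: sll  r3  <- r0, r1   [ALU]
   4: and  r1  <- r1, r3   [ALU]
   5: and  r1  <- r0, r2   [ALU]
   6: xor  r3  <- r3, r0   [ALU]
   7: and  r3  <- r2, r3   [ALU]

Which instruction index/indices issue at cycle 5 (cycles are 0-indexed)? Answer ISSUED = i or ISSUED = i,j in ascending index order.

ISSUED = 5,6

0. blt.BR @i0  | no-port BR/MEM
1. ld.MEM @i1  | no-port MEM/MEM
2. ld.MEM @i2  | RAW r1
3. sll.ALU @i3  | RAW r3
4. and.ALU @i4  | WAW r1
5. and.ALU/xor.ALU @i5+i6  | 2-wide
6. and.ALU @i7  | tail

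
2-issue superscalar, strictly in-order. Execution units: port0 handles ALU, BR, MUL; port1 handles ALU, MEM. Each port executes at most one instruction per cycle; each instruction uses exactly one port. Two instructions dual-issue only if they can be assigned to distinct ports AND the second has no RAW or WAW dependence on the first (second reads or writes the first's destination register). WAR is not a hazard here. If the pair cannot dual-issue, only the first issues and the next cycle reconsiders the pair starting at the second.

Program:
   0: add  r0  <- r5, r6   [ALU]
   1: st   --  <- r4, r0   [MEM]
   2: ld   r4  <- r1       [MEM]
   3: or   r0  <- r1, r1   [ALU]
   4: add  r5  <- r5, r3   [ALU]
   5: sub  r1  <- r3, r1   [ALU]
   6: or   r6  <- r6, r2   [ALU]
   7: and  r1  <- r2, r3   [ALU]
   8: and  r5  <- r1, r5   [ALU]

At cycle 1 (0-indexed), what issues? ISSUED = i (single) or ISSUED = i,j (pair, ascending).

  cy0 -> i0 (add) RAW r0
  cy1 -> i1 (st) no-port MEM/MEM
  cy2 -> i2/i3 (ld or) dual
  cy3 -> i4/i5 (add sub) dual
  cy4 -> i6/i7 (or and) dual
  cy5 -> i8 (and) tail

ISSUED = 1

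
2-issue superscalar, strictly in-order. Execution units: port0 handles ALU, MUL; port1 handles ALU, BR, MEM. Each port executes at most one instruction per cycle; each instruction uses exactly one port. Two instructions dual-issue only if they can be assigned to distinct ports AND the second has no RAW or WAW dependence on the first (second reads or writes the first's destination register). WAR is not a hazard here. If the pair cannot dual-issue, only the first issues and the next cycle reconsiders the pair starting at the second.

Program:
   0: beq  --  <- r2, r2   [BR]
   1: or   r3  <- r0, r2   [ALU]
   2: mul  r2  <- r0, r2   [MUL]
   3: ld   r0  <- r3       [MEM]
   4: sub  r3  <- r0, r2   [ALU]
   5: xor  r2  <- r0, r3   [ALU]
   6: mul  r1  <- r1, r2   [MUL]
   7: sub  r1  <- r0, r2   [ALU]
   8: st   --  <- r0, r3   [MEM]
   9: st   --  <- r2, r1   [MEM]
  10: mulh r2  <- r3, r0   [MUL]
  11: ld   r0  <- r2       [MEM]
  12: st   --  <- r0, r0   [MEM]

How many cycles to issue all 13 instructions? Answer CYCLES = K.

CYCLES = 9

0. beq/or @i0/i1  | pair
1. mul/ld @i2/i3  | pair
2. sub @i4  | RAW r3
3. xor @i5  | RAW r2
4. mul @i6  | WAW r1
5. sub/st @i7/i8  | pair
6. st/mulh @i9/i10  | pair
7. ld @i11  | no-port MEM/MEM
8. st @i12  | tail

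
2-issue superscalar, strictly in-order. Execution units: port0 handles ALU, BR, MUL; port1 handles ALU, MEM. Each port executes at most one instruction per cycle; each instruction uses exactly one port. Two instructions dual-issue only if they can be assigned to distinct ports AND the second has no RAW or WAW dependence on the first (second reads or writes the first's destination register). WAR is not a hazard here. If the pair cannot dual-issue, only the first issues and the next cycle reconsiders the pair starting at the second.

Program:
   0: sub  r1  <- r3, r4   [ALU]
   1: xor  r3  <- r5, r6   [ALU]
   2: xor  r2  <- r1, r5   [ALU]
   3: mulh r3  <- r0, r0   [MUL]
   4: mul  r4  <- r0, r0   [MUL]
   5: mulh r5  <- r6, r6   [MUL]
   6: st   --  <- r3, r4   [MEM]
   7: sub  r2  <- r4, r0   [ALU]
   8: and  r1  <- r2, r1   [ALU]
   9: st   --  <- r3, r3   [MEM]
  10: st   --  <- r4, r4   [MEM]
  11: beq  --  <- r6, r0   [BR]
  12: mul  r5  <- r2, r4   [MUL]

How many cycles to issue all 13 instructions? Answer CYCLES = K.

CYCLES = 8

c0: i0,i1 sub.ALU+xor.ALU  pair
c1: i2,i3 xor.ALU+mulh.MUL  pair
c2: i4 mul.MUL  no-port MUL/MUL
c3: i5,i6 mulh.MUL+st.MEM  pair
c4: i7 sub.ALU  RAW r2
c5: i8,i9 and.ALU+st.MEM  pair
c6: i10,i11 st.MEM+beq.BR  pair
c7: i12 mul.MUL  tail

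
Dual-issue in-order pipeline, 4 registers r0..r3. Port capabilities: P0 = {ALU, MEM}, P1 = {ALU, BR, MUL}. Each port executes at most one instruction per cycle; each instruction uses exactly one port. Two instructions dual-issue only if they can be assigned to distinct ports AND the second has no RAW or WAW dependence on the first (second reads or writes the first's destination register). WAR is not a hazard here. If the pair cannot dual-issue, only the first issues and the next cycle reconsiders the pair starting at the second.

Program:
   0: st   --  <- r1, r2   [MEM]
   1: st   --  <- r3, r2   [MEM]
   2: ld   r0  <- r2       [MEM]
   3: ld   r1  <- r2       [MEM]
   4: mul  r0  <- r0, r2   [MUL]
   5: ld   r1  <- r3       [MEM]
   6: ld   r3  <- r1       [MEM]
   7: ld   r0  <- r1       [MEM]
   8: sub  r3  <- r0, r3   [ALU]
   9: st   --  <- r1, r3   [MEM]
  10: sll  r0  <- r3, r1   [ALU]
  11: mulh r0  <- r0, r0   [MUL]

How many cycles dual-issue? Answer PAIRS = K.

[0] i0  st  -- no-port MEM/MEM
[1] i1  st  -- no-port MEM/MEM
[2] i2  ld  -- no-port MEM/MEM
[3] i3/i4  ld mul  -- pair
[4] i5  ld  -- no-port MEM/MEM
[5] i6  ld  -- no-port MEM/MEM
[6] i7  ld  -- RAW r0
[7] i8  sub  -- RAW r3
[8] i9/i10  st sll  -- pair
[9] i11  mulh  -- tail

PAIRS = 2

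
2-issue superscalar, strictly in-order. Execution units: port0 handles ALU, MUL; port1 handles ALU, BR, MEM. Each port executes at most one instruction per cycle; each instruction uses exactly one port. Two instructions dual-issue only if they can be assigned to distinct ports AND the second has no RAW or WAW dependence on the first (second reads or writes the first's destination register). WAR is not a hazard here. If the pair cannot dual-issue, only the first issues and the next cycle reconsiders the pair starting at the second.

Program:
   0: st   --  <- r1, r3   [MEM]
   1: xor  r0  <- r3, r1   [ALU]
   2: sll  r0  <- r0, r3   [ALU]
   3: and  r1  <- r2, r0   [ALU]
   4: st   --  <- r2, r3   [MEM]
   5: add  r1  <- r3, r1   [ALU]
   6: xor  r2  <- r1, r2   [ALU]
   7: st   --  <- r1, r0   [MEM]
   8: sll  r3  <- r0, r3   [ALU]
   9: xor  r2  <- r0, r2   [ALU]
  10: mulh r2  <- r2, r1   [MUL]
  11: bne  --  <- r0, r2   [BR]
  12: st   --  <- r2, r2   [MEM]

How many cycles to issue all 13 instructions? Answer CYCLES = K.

t=0 i0/i1:st.MEM/xor.ALU ; pair
t=1 i2:sll.ALU ; RAW r0
t=2 i3/i4:and.ALU/st.MEM ; pair
t=3 i5:add.ALU ; RAW r1
t=4 i6/i7:xor.ALU/st.MEM ; pair
t=5 i8/i9:sll.ALU/xor.ALU ; pair
t=6 i10:mulh.MUL ; RAW r2
t=7 i11:bne.BR ; no-port BR/MEM
t=8 i12:st.MEM ; tail

CYCLES = 9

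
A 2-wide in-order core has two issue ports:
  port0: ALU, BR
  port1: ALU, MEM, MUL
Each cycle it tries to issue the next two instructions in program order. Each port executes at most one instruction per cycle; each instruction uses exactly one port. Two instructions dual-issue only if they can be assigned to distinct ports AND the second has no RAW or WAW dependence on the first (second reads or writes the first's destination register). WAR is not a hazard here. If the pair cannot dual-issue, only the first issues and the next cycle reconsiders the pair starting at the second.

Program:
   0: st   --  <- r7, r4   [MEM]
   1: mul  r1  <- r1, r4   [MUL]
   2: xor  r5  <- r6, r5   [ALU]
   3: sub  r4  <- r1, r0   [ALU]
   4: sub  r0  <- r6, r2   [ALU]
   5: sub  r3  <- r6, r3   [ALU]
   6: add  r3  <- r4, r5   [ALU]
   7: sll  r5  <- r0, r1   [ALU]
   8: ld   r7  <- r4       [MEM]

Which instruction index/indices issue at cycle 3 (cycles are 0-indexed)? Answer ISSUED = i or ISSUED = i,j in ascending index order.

ISSUED = 5

[0] i0  st  -- no-port MEM/MUL
[1] i1,i2  mul+xor  -- 2-wide
[2] i3,i4  sub+sub  -- 2-wide
[3] i5  sub  -- WAW r3
[4] i6,i7  add+sll  -- 2-wide
[5] i8  ld  -- tail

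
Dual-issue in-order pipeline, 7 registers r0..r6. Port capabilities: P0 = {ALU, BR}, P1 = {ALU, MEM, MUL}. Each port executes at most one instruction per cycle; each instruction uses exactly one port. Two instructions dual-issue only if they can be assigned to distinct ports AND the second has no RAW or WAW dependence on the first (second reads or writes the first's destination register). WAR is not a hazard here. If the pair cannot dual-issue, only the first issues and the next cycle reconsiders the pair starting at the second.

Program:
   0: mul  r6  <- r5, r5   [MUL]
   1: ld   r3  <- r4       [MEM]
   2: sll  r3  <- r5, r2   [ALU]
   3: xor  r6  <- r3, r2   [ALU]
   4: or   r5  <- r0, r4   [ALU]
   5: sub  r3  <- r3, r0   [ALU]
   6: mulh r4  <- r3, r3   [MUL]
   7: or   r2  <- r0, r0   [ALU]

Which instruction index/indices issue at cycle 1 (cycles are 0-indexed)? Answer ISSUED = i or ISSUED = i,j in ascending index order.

#0 head=0: mul i0 no-port MUL/MEM
#1 head=1: ld i1 WAW r3
#2 head=2: sll i2 RAW r3
#3 head=3: xor/or i3&i4 dual
#4 head=5: sub i5 RAW r3
#5 head=6: mulh/or i6&i7 dual

ISSUED = 1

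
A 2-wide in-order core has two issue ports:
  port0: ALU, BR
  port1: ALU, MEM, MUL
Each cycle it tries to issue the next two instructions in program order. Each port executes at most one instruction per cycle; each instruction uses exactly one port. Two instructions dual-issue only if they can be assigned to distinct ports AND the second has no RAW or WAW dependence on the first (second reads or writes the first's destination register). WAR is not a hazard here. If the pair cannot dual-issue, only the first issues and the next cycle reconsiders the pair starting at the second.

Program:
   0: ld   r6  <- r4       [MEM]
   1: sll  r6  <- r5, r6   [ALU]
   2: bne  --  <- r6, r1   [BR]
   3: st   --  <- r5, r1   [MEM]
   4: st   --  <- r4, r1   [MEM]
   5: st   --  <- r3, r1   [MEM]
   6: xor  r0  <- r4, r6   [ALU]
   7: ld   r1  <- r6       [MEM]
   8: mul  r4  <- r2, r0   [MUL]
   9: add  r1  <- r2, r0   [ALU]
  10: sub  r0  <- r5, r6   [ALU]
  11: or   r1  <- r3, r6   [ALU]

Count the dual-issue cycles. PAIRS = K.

PAIRS = 4

[0] i0  ld  -- RAW+WAW r6
[1] i1  sll  -- RAW r6
[2] i2+i3  bne;st  -- pair
[3] i4  st  -- no-port MEM/MEM
[4] i5+i6  st;xor  -- pair
[5] i7  ld  -- no-port MEM/MUL
[6] i8+i9  mul;add  -- pair
[7] i10+i11  sub;or  -- pair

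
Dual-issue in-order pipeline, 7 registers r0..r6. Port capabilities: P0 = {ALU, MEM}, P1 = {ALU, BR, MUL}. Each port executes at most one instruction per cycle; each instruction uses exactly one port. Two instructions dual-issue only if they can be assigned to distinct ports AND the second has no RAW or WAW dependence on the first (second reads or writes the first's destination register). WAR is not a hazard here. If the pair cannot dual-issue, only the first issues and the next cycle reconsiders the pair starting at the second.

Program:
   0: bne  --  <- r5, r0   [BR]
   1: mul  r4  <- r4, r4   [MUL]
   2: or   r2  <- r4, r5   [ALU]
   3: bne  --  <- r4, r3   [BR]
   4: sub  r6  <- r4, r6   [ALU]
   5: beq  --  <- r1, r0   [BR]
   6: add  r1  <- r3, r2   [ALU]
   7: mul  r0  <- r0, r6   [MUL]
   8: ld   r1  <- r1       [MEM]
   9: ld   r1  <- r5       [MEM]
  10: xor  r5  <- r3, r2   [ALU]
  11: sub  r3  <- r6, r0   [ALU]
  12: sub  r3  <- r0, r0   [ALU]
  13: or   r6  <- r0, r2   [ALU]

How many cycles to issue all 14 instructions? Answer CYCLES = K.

c0: i0 bne.BR  no-port BR/MUL
c1: i1 mul.MUL  RAW r4
c2: i2&i3 or.ALU+bne.BR  pair
c3: i4&i5 sub.ALU+beq.BR  pair
c4: i6&i7 add.ALU+mul.MUL  pair
c5: i8 ld.MEM  no-port MEM/MEM
c6: i9&i10 ld.MEM+xor.ALU  pair
c7: i11 sub.ALU  WAW r3
c8: i12&i13 sub.ALU+or.ALU  pair

CYCLES = 9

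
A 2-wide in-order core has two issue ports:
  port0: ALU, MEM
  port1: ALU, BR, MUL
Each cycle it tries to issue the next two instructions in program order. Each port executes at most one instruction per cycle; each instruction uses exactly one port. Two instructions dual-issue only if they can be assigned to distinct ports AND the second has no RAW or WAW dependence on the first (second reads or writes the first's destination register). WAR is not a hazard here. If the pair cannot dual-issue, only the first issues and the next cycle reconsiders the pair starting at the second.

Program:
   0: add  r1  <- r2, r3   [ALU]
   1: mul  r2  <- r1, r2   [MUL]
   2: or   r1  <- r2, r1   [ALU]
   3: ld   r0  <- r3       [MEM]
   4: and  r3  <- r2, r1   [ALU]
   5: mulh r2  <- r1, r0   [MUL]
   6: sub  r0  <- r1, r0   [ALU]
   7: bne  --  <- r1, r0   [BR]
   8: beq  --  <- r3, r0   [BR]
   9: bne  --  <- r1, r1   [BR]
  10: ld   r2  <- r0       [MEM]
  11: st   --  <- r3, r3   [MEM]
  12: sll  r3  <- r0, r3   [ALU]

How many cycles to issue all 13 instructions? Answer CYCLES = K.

  cy0 -> i0 (add.ALU) RAW r1
  cy1 -> i1 (mul.MUL) RAW r2
  cy2 -> i2/i3 (or.ALU+ld.MEM) 2-wide
  cy3 -> i4/i5 (and.ALU+mulh.MUL) 2-wide
  cy4 -> i6 (sub.ALU) RAW r0
  cy5 -> i7 (bne.BR) no-port BR/BR
  cy6 -> i8 (beq.BR) no-port BR/BR
  cy7 -> i9/i10 (bne.BR+ld.MEM) 2-wide
  cy8 -> i11/i12 (st.MEM+sll.ALU) 2-wide

CYCLES = 9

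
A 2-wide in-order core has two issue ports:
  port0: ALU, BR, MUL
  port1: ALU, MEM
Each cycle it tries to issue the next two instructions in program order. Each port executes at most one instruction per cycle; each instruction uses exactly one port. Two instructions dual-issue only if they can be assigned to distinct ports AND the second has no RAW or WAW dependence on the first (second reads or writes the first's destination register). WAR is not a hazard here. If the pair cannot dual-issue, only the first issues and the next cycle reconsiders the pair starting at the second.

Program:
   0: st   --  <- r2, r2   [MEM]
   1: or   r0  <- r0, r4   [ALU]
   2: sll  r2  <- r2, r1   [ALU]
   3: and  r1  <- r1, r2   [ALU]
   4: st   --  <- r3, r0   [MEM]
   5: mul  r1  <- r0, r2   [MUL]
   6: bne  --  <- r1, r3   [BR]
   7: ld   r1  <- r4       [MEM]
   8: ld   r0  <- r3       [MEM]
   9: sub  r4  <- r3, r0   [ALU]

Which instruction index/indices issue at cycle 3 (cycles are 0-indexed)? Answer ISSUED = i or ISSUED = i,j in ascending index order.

t=0 i0+i1:st/or ; 2-wide
t=1 i2:sll ; RAW r2
t=2 i3+i4:and/st ; 2-wide
t=3 i5:mul ; no-port MUL/BR
t=4 i6+i7:bne/ld ; 2-wide
t=5 i8:ld ; RAW r0
t=6 i9:sub ; tail

ISSUED = 5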